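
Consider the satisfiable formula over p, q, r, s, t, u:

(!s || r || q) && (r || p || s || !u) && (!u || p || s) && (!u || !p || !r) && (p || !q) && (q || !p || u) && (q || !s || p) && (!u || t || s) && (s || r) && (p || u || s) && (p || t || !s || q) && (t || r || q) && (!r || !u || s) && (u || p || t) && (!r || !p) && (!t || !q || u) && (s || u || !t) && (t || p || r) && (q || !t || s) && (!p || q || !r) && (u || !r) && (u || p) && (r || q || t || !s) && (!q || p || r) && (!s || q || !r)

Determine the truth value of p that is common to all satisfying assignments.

Suppose p = false.
From the singleton clause (!q), q = false.
From the singleton clause (!s), s = false.
From the singleton clause (!u), u = false.
Now (u) is unsatisfied and unit — conflict.
So every satisfying assignment has p = True.

True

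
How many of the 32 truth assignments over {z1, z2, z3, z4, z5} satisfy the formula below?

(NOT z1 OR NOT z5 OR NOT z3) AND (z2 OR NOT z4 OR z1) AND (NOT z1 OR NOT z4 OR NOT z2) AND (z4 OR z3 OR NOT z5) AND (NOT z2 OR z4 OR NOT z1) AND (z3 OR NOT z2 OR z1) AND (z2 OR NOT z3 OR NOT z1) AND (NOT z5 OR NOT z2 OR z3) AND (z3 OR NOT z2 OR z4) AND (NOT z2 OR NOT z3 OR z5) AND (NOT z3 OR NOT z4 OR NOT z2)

There are 2^5 = 32 truth assignments over (z1, z2, z3, z4, z5).
Split on z1. With z1 = true, the clauses containing z1 are satisfied and NOT z1 drops from the rest; 3 of the 2^4 = 16 assignments to the other variables satisfy what remains.
With z1 = false, by the same count on the reduced clause set, 4 assignments work.
Total: 3 + 4 = 7.

7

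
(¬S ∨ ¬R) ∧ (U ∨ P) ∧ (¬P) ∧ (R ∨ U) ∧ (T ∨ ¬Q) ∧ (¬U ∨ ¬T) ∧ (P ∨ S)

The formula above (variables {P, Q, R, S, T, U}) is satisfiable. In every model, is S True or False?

Suppose S = False.
Unit clause (¬P) forces P = False.
That conflicts with the unit clause (P).
So every satisfying assignment has S = True.

True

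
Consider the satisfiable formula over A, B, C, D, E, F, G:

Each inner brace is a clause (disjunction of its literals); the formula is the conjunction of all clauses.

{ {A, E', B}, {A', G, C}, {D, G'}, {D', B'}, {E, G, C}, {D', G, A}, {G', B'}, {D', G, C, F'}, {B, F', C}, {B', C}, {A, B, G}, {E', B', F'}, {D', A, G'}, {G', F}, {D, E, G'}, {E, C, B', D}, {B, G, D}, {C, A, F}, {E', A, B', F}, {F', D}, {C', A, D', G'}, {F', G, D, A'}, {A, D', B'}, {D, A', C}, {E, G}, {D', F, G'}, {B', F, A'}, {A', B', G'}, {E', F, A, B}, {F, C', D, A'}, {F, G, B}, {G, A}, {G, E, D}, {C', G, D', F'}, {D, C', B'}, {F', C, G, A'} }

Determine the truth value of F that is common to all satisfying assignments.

Suppose F = 0.
(G') alone gives G = 0.
(E) alone gives E = 1.
(B) alone gives B = 1.
(D') alone gives D = 0.
(C) alone gives C = 1.
That conflicts with the unit clause (C').
So every satisfying assignment has F = True.

True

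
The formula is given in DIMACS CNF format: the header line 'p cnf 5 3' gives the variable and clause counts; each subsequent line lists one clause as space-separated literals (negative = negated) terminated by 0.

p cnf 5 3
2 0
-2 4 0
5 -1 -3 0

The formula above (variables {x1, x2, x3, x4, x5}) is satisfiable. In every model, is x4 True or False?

Suppose x4 = False.
Unit clause (x2) forces x2 = True.
But (¬x2) is also a unit clause — contradiction.
So every satisfying assignment has x4 = True.

True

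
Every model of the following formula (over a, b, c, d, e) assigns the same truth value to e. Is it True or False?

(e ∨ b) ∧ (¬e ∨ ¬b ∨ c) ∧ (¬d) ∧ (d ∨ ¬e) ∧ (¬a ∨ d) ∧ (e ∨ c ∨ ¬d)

False

Suppose e = True.
(¬d) alone gives d = False.
But (d) is also a unit clause — contradiction.
So every satisfying assignment has e = False.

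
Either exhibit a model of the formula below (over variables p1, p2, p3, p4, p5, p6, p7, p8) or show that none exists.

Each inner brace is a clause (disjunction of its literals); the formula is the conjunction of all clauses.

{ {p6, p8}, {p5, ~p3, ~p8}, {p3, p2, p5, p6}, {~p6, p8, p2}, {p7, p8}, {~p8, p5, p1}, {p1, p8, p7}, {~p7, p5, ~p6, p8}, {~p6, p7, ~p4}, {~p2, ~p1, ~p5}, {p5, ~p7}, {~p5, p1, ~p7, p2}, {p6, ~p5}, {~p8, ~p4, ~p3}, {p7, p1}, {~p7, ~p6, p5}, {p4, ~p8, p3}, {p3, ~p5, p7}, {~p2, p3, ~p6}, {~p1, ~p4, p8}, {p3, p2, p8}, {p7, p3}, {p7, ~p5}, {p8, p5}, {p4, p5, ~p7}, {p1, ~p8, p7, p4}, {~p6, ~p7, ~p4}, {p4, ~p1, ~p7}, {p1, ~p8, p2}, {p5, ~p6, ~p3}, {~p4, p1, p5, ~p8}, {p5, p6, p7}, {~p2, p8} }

Try p6 = 1.
Try p8 = 1.
Try p5 = 1.
The clause (p7) is unit, so p7 = 1.
The clause (~p4) is unit, so p4 = 0.
The clause (p3) is unit, so p3 = 1.
The clause (~p1) is unit, so p1 = 0.
The clause (p2) is unit, so p2 = 1.
Every clause now holds.

p1 ↦ 0; p2 ↦ 1; p3 ↦ 1; p4 ↦ 0; p5 ↦ 1; p6 ↦ 1; p7 ↦ 1; p8 ↦ 1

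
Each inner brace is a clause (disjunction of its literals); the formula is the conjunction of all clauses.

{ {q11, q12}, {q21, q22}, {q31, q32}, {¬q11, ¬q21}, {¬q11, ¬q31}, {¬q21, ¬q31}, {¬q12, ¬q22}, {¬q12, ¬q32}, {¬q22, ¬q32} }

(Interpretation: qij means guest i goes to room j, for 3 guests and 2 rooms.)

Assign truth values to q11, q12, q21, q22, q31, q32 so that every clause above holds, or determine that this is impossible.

UNSATISFIABLE

Suppose q11 = True.
The clause (¬q21) is unit, so q21 = False.
The clause (q22) is unit, so q22 = True.
The clause (¬q31) is unit, so q31 = False.
The clause (q32) is unit, so q32 = True.
But (¬q32) is also a unit clause — contradiction.
Undo q11 and try q11 = False.
The clause (q12) is unit, so q12 = True.
The clause (¬q22) is unit, so q22 = False.
The clause (q21) is unit, so q21 = True.
The clause (¬q31) is unit, so q31 = False.
The clause (q32) is unit, so q32 = True.
But (¬q32) is also a unit clause — contradiction.
Either choice for q11 ends in contradiction.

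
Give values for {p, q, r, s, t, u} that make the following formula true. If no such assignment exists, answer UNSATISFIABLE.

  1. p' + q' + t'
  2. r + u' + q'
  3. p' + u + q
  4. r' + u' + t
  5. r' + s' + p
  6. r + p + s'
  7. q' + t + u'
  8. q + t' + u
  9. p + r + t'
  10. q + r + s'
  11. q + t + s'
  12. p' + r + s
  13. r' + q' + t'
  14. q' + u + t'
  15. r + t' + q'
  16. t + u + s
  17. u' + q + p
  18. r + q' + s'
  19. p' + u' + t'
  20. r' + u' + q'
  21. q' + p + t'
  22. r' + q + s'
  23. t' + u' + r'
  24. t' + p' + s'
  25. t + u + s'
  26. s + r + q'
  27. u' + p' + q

Case p = 0:
Case r = 0:
From the singleton clause (s'), s = 0.
From the singleton clause (t'), t = 0.
From the singleton clause (u), u = 1.
From the singleton clause (q'), q = 0.
That conflicts with the unit clause (q).
So r must be the other value — set r = 1.
From the singleton clause (s'), s = 0.
Case u = 0:
From the singleton clause (t), t = 1.
From the singleton clause (q), q = 1.
That conflicts with the unit clause (q').
So u must be the other value — set u = 1.
From the singleton clause (t), t = 1.
That conflicts with the unit clause (t').
Either choice for u ends in contradiction.
Either choice for r ends in contradiction.
So p must be the other value — set p = 1.
Case q = 0:
From the singleton clause (u), u = 1.
That conflicts with the unit clause (u').
So q must be the other value — set q = 1.
From the singleton clause (t'), t = 0.
From the singleton clause (u'), u = 0.
From the singleton clause (s), s = 1.
That conflicts with the unit clause (s').
Either choice for q ends in contradiction.
Either choice for p ends in contradiction.

UNSATISFIABLE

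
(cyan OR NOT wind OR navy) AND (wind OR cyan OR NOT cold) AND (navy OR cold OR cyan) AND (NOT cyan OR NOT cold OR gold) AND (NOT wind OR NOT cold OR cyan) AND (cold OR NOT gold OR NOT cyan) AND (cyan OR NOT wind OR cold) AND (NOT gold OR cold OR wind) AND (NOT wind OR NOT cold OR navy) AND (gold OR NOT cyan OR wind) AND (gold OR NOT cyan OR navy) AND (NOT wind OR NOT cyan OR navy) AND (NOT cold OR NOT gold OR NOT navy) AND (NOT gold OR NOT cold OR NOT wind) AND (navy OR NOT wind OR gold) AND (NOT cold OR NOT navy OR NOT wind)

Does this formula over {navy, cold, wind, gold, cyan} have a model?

Yes

Try cyan = true.
Try cold = false.
Unit clause (NOT gold) forces gold = false.
Unit clause (wind) forces wind = true.
Unit clause (navy) forces navy = true.
This assignment satisfies each clause.
A satisfying assignment: navy ↦ true, cold ↦ false, wind ↦ true, gold ↦ false, cyan ↦ true.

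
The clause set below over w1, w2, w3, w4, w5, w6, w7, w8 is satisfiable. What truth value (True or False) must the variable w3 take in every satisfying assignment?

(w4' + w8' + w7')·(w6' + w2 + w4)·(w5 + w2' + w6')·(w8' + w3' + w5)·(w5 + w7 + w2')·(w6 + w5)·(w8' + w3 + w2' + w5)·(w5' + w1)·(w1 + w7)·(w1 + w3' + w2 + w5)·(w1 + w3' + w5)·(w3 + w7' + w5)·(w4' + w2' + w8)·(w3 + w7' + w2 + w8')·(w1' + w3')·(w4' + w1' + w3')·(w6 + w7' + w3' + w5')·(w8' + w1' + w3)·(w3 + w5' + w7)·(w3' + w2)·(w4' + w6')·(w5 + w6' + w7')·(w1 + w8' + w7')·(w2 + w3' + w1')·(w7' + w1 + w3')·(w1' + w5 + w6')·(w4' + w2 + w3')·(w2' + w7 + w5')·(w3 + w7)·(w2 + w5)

Suppose w3 = 1.
From the singleton clause (w1'), w1 = 0.
From the singleton clause (w5'), w5 = 0.
Now (w5) is unsatisfied and unit — conflict.
So every satisfying assignment has w3 = False.

False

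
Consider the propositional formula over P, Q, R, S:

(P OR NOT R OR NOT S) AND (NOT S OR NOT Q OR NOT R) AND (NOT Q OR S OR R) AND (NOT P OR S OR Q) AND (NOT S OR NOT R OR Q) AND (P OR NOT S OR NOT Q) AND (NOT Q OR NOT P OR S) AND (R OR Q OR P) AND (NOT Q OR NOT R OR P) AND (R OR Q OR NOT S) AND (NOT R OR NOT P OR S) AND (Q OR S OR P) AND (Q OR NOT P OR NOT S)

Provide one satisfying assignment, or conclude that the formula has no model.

P ↦ true, Q ↦ true, R ↦ false, S ↦ true

Try P = true.
Try S = true.
From the singleton clause (Q), Q = true.
From the singleton clause (NOT R), R = false.
This assignment satisfies each clause.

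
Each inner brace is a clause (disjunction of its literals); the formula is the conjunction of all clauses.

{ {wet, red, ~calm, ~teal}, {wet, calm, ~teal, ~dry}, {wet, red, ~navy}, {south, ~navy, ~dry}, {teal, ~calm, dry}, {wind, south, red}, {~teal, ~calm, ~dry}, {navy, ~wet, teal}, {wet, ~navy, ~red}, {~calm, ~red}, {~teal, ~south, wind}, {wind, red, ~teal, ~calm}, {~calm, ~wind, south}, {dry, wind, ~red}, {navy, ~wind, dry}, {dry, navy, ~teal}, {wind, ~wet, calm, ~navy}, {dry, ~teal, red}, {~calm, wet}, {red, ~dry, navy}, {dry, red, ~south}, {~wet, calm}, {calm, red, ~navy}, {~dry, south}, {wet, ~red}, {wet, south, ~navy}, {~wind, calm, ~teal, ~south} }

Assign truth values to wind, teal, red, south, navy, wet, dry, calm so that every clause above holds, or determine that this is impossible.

Suppose calm = 1.
The clause (~red) is unit, so red = 0.
The clause (wet) is unit, so wet = 1.
Suppose teal = 0.
The clause (dry) is unit, so dry = 1.
The clause (navy) is unit, so navy = 1.
The clause (south) is unit, so south = 1.
No clause remains; wind is free.

wind ↦ 1,  teal ↦ 0,  red ↦ 0,  south ↦ 1,  navy ↦ 1,  wet ↦ 1,  dry ↦ 1,  calm ↦ 1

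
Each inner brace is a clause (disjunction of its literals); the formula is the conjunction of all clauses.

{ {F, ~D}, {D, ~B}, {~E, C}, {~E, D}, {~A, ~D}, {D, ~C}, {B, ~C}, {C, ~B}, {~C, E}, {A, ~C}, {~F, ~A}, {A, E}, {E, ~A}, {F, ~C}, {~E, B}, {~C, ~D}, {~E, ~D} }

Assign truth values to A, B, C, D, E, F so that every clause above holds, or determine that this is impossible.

UNSATISFIABLE

Case F = 1:
(~A) alone gives A = 0.
(~C) alone gives C = 0.
(~E) alone gives E = 0.
That conflicts with the unit clause (E).
Undo F and try F = 0.
(~D) alone gives D = 0.
(~B) alone gives B = 0.
(~E) alone gives E = 0.
(~C) alone gives C = 0.
(A) alone gives A = 1.
That conflicts with the unit clause (~A).
Either choice for F ends in contradiction.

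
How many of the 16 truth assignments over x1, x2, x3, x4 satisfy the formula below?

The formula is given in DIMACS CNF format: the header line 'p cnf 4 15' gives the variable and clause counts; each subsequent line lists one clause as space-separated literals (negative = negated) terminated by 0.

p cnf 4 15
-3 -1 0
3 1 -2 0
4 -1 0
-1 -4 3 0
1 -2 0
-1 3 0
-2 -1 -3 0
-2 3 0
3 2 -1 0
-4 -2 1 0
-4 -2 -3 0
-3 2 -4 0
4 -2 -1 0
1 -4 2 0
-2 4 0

There are 2^4 = 16 truth assignments over (x1, x2, x3, x4).
Check each against the 15 clauses (columns in the order x1, x2, x3, x4):
  F F F F  ✓ satisfies all
  F F F T  ✗ fails (x1 ∨ ¬x4 ∨ x2)
  F F T F  ✓ satisfies all
  F F T T  ✗ fails (¬x3 ∨ x2 ∨ ¬x4)
  F T F F  ✗ fails (x3 ∨ x1 ∨ ¬x2)
  F T F T  ✗ fails (x3 ∨ x1 ∨ ¬x2)
  F T T F  ✗ fails (x1 ∨ ¬x2)
  F T T T  ✗ fails (x1 ∨ ¬x2)
  T F F F  ✗ fails (x4 ∨ ¬x1)
  T F F T  ✗ fails (¬x1 ∨ ¬x4 ∨ x3)
  T F T F  ✗ fails (¬x3 ∨ ¬x1)
  T F T T  ✗ fails (¬x3 ∨ ¬x1)
  T T F F  ✗ fails (x4 ∨ ¬x1)
  T T F T  ✗ fails (¬x1 ∨ ¬x4 ∨ x3)
  T T T F  ✗ fails (¬x3 ∨ ¬x1)
  T T T T  ✗ fails (¬x3 ∨ ¬x1)
2 of the 16 rows are models.

2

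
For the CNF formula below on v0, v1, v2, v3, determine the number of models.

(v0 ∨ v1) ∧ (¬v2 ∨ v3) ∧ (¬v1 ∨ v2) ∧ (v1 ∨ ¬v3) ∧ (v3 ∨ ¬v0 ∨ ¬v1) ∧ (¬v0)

1

There are 2^4 = 16 truth assignments over (v0, v1, v2, v3).
Check each against the 6 clauses (columns in the order v0, v1, v2, v3):
  F F F F  ✗ fails (v0 ∨ v1)
  F F F T  ✗ fails (v0 ∨ v1)
  F F T F  ✗ fails (v0 ∨ v1)
  F F T T  ✗ fails (v0 ∨ v1)
  F T F F  ✗ fails (¬v1 ∨ v2)
  F T F T  ✗ fails (¬v1 ∨ v2)
  F T T F  ✗ fails (¬v2 ∨ v3)
  F T T T  ✓ satisfies all
  T F F F  ✗ fails (¬v0)
  T F F T  ✗ fails (v1 ∨ ¬v3)
  T F T F  ✗ fails (¬v2 ∨ v3)
  T F T T  ✗ fails (v1 ∨ ¬v3)
  T T F F  ✗ fails (¬v1 ∨ v2)
  T T F T  ✗ fails (¬v1 ∨ v2)
  T T T F  ✗ fails (¬v2 ∨ v3)
  T T T T  ✗ fails (¬v0)
1 of the 16 rows is a model.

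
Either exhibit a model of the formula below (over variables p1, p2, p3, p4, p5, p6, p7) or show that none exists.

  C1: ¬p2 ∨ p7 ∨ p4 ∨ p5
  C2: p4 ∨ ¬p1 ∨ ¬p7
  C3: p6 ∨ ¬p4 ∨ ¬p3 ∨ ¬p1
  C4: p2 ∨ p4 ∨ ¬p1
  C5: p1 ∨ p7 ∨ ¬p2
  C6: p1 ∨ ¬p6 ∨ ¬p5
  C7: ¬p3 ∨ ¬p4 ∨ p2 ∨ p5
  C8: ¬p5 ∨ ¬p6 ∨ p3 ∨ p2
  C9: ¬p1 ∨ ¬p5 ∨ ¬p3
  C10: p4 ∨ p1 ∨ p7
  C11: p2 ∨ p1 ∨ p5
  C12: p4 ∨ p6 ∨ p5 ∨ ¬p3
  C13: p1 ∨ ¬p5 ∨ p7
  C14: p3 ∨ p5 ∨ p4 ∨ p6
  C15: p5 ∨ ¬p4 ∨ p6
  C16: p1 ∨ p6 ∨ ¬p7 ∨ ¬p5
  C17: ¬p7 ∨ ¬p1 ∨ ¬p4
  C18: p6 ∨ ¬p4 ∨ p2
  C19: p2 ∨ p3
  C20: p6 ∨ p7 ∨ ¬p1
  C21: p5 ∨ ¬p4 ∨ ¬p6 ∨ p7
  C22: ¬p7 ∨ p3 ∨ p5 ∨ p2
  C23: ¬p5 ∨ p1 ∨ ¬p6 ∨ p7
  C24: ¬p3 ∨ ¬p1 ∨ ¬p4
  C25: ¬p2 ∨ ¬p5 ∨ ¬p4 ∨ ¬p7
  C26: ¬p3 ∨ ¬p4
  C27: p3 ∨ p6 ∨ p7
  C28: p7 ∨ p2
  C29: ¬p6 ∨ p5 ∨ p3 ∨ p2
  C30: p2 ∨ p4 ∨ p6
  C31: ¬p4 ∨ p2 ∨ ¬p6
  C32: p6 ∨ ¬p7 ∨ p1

Try p2 = True.
Try p1 = False.
From the singleton clause (p7), p7 = True.
From the singleton clause (p6), p6 = True.
From the singleton clause (¬p5), p5 = False.
Try p3 = False.
Every clause is now satisfied; p4 is unconstrained.

p1 ↦ False; p2 ↦ True; p3 ↦ False; p4 ↦ False; p5 ↦ False; p6 ↦ True; p7 ↦ True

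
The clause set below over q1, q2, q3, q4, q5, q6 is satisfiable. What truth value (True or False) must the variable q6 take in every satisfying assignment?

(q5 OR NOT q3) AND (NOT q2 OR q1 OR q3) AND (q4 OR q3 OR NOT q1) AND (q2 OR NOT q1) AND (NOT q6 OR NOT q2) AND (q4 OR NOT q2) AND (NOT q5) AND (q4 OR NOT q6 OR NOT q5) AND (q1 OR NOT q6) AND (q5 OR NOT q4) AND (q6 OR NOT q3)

Suppose q6 = true.
From the singleton clause (NOT q2), q2 = false.
From the singleton clause (NOT q1), q1 = false.
Now (q1) is unsatisfied and unit — conflict.
So every satisfying assignment has q6 = False.

False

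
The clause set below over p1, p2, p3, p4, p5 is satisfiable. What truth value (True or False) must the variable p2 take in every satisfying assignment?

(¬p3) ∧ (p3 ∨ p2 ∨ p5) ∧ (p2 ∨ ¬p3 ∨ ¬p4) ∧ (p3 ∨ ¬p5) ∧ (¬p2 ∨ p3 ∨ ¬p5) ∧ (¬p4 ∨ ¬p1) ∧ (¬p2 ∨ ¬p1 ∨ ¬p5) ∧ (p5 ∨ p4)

Suppose p2 = False.
From the singleton clause (¬p3), p3 = False.
From the singleton clause (p5), p5 = True.
Now (¬p5) is unsatisfied and unit — conflict.
So every satisfying assignment has p2 = True.

True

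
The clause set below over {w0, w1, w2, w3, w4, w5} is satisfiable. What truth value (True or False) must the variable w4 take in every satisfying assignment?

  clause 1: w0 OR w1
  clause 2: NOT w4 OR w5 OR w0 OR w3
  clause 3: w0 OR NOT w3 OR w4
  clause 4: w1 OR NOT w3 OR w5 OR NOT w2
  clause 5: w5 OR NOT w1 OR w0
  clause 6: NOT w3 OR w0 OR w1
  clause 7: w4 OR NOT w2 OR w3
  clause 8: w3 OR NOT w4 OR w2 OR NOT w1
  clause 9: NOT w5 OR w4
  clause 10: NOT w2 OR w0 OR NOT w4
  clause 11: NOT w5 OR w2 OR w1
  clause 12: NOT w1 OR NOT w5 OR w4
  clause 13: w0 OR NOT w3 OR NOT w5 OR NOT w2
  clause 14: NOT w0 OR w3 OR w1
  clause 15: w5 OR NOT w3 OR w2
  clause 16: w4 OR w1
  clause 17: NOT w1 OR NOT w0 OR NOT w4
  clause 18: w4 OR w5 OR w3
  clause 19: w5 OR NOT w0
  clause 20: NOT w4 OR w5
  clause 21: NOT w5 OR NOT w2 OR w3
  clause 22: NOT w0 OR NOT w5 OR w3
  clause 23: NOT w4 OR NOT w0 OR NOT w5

Suppose w4 = false.
From the singleton clause (NOT w5), w5 = false.
From the singleton clause (w1), w1 = true.
From the singleton clause (w0), w0 = true.
Now (NOT w0) is unsatisfied and unit — conflict.
So every satisfying assignment has w4 = True.

True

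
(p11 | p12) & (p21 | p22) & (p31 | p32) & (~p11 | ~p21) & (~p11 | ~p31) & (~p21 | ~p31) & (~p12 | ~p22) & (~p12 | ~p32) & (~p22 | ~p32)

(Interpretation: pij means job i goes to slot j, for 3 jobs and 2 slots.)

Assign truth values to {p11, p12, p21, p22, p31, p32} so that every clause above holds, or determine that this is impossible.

UNSATISFIABLE

Suppose p11 = 1.
The clause (~p21) is unit, so p21 = 0.
The clause (p22) is unit, so p22 = 1.
The clause (~p31) is unit, so p31 = 0.
The clause (p32) is unit, so p32 = 1.
But (~p32) is also a unit clause — contradiction.
Backtrack on p11: now try p11 = 0.
The clause (p12) is unit, so p12 = 1.
The clause (~p22) is unit, so p22 = 0.
The clause (p21) is unit, so p21 = 1.
The clause (~p31) is unit, so p31 = 0.
The clause (p32) is unit, so p32 = 1.
But (~p32) is also a unit clause — contradiction.
Both values of p11 lead to a conflict.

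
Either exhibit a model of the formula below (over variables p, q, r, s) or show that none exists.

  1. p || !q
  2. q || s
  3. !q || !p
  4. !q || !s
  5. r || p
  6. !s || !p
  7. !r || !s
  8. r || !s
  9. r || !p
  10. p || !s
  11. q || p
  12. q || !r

Branch on p: set p = true.
From the singleton clause (!q), q = false.
From the singleton clause (s), s = true.
That conflicts with the unit clause (!s).
Backtrack on p: now try p = false.
From the singleton clause (!q), q = false.
That conflicts with the unit clause (q).
Neither p = true nor p = false works.

UNSATISFIABLE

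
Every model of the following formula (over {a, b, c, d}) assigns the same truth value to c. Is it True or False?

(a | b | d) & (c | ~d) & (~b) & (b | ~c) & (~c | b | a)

False

Suppose c = 1.
The clause (~b) is unit, so b = 0.
But (b) is also a unit clause — contradiction.
So every satisfying assignment has c = False.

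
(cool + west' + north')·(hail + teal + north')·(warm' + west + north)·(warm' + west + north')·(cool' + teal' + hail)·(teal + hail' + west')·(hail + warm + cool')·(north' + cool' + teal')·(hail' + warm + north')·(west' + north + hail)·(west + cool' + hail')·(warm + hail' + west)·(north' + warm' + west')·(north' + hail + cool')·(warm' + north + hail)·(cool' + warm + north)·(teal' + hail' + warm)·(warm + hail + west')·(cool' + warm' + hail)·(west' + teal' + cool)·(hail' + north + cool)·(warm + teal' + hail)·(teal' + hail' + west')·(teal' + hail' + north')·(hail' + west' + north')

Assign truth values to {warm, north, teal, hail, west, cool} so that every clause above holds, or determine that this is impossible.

warm=0,  north=0,  teal=0,  hail=0,  west=0,  cool=0

Branch on cool: set cool = 0.
Branch on west: set west = 0.
Branch on warm: set warm = 0.
The clause (hail') is unit, so hail = 0.
The clause (teal') is unit, so teal = 0.
The clause (north') is unit, so north = 0.
This assignment satisfies each clause.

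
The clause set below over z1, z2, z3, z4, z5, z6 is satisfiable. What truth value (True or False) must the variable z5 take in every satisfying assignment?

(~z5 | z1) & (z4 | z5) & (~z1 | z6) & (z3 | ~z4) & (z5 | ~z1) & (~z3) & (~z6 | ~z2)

Suppose z5 = 0.
From the singleton clause (z4), z4 = 1.
From the singleton clause (z3), z3 = 1.
But (~z3) is also a unit clause — contradiction.
So every satisfying assignment has z5 = True.

True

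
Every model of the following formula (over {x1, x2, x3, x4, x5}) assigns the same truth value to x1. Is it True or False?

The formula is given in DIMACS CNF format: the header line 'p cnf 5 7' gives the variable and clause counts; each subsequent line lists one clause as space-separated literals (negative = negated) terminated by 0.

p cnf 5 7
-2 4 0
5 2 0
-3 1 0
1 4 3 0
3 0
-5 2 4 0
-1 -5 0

Suppose x1 = False.
Unit clause (¬x3) forces x3 = False.
That conflicts with the unit clause (x3).
So every satisfying assignment has x1 = True.

True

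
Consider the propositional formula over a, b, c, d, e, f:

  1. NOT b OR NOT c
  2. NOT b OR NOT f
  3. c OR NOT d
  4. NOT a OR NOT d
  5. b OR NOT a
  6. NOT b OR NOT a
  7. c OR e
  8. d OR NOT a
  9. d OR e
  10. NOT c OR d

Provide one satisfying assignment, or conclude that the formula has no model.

a=false; b=true; c=false; d=false; e=true; f=false

Try b = true.
From the singleton clause (NOT c), c = false.
From the singleton clause (NOT f), f = false.
From the singleton clause (NOT d), d = false.
From the singleton clause (NOT a), a = false.
From the singleton clause (e), e = true.
This assignment satisfies each clause.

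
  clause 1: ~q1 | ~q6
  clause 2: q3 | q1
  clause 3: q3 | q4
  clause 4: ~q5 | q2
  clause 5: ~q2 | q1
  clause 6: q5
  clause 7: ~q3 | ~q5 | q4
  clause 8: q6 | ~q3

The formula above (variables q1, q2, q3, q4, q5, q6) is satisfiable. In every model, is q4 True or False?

Suppose q4 = 0.
From the singleton clause (q3), q3 = 1.
From the singleton clause (q5), q5 = 1.
Now (~q5) is unsatisfied and unit — conflict.
So every satisfying assignment has q4 = True.

True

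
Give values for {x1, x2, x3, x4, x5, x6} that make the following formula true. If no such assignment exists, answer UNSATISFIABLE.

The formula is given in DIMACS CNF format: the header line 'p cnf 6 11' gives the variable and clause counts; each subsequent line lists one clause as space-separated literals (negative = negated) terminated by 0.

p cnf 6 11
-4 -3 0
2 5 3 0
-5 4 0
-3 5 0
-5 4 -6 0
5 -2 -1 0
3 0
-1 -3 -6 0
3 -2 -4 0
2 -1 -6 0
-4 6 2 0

From the singleton clause (x3), x3 = True.
From the singleton clause (¬x4), x4 = False.
From the singleton clause (¬x5), x5 = False.
Now (x5) is unsatisfied and unit — conflict.

UNSATISFIABLE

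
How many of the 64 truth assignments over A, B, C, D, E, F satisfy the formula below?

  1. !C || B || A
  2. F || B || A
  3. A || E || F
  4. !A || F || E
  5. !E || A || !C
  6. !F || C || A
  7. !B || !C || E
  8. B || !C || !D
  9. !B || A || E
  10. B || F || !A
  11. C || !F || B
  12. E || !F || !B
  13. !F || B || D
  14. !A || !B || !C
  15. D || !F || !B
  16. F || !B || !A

There are 2^6 = 64 truth assignments over (A, B, C, D, E, F).
Split on D. With D = true, the clauses containing D are satisfied and !D drops from the rest; 2 of the 2^5 = 32 assignments to the other variables satisfy what remains.
With D = false, by the same count on the reduced clause set, 1 assignment works.
Total: 2 + 1 = 3.

3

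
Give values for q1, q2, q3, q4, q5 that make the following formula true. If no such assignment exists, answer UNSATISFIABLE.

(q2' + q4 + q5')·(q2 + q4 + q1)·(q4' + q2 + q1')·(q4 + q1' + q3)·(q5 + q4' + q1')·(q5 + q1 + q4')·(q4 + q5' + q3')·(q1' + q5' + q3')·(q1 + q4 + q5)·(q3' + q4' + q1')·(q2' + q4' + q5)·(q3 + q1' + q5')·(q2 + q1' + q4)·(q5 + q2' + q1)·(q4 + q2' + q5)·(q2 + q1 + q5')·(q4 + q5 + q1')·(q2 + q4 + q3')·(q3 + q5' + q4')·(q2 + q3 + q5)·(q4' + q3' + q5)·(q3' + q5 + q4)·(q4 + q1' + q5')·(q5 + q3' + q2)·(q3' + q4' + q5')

Try q2 = 0.
Try q4 = 1.
(q1') alone gives q1 = 0.
(q5) alone gives q5 = 1.
Now (q5') is unsatisfied and unit — conflict.
Backtrack on q4: now try q4 = 0.
(q1) alone gives q1 = 1.
Now (q1') is unsatisfied and unit — conflict.
Either choice for q4 ends in contradiction.
Backtrack on q2: now try q2 = 1.
Try q4 = 1.
(q5) alone gives q5 = 1.
(q3) alone gives q3 = 1.
Now (q3') is unsatisfied and unit — conflict.
Backtrack on q4: now try q4 = 0.
(q5') alone gives q5 = 0.
Now (q5) is unsatisfied and unit — conflict.
Either choice for q4 ends in contradiction.
Either choice for q2 ends in contradiction.

UNSATISFIABLE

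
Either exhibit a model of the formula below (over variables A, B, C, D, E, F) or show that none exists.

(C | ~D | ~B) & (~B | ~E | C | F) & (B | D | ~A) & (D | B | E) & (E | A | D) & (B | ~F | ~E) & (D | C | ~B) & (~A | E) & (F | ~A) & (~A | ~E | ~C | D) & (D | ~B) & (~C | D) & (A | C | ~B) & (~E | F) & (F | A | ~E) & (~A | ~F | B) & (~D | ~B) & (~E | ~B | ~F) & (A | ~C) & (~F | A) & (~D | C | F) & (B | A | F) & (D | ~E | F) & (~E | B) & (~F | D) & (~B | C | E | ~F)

UNSATISFIABLE

Case A = 0:
Unit clause (~C) forces C = 0.
Unit clause (~B) forces B = 0.
Unit clause (~F) forces F = 0.
That conflicts with the unit clause (F).
Undo A and try A = 1.
Unit clause (E) forces E = 1.
Unit clause (F) forces F = 1.
Unit clause (B) forces B = 1.
That conflicts with the unit clause (~B).
Both values of A lead to a conflict.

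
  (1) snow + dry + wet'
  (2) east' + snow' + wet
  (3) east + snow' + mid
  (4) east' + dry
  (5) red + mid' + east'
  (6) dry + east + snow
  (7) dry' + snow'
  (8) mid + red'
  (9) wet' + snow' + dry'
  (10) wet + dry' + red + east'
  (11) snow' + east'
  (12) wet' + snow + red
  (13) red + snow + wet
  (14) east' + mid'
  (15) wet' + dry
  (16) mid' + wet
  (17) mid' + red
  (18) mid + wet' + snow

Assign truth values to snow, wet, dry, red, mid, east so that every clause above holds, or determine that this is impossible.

Branch on east: set east = 0.
Branch on snow: set snow = 0.
The clause (dry) is unit, so dry = 1.
Branch on mid: set mid = 1.
The clause (wet) is unit, so wet = 1.
The clause (red) is unit, so red = 1.
Every clause now holds.

snow ↦ 0; wet ↦ 1; dry ↦ 1; red ↦ 1; mid ↦ 1; east ↦ 0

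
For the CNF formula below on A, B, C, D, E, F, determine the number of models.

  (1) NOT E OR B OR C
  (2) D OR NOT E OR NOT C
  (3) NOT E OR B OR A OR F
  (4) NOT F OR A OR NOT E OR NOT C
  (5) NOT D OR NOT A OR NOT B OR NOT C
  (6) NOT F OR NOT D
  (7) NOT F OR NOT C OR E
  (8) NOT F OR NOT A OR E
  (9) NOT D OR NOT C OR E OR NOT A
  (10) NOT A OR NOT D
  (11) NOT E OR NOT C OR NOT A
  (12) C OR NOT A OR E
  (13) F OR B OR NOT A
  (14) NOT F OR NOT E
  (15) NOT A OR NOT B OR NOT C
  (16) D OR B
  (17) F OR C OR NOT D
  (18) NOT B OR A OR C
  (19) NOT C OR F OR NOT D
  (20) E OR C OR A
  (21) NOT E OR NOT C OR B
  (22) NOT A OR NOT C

2

There are 2^6 = 64 truth assignments over (A, B, C, D, E, F).
Split on B. With B = true, the clauses containing B are satisfied and NOT B drops from the rest; 2 of the 2^5 = 32 assignments to the other variables satisfy what remains.
With B = false, by the same count on the reduced clause set, 0 assignments work.
(One model: A=F, B=T, C=T, D=F, E=F, F=F.)
Total: 2 + 0 = 2.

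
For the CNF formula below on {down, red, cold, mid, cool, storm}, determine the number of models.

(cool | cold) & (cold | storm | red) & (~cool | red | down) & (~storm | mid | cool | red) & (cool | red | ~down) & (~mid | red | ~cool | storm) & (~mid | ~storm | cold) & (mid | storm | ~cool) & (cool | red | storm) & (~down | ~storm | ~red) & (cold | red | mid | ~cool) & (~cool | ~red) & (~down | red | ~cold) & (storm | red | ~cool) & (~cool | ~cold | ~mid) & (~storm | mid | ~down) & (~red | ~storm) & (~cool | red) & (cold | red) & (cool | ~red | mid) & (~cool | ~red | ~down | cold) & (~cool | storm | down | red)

3

There are 2^6 = 64 truth assignments over (down, red, cold, mid, cool, storm).
Split on down. With down = 1, the clauses containing down are satisfied and ~down drops from the rest; 1 of the 2^5 = 32 assignments to the other variables satisfy what remains.
With down = 0, by the same count on the reduced clause set, 2 assignments work.
Total: 1 + 2 = 3.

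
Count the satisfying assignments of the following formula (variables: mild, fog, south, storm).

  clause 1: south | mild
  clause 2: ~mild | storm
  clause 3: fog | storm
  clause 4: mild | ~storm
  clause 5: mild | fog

There are 2^4 = 16 truth assignments over (mild, fog, south, storm).
Split on fog. With fog = 1, the clauses containing fog are satisfied and ~fog drops from the rest; 3 of the 2^3 = 8 assignments to the other variables satisfy what remains.
With fog = 0, by the same count on the reduced clause set, 2 assignments work.
Total: 3 + 2 = 5.

5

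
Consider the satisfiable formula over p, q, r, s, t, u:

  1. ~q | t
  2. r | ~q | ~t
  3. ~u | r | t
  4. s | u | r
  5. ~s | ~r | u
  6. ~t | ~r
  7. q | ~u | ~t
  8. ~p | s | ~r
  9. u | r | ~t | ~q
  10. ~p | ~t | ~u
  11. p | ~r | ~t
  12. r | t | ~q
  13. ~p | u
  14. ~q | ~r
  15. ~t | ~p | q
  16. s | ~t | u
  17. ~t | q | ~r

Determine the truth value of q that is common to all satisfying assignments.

False

Suppose q = 1.
The clause (t) is unit, so t = 1.
The clause (r) is unit, so r = 1.
Now (~r) is unsatisfied and unit — conflict.
So every satisfying assignment has q = False.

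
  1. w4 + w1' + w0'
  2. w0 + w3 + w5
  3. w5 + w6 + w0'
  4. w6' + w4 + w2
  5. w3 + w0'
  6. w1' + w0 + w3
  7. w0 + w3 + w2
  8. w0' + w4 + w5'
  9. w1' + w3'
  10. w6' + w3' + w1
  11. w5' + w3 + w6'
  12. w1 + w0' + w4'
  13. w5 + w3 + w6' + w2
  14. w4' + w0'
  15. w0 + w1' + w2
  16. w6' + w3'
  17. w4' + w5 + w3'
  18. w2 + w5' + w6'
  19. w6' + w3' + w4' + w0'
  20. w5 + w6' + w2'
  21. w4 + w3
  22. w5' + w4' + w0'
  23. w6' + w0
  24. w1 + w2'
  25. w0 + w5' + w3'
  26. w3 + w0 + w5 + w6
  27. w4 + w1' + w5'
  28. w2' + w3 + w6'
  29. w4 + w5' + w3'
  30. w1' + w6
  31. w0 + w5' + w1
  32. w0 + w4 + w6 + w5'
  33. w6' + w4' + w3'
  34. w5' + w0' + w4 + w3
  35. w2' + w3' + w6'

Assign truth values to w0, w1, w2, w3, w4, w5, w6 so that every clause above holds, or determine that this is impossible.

Case w3 = 1:
From the singleton clause (w1'), w1 = 0.
From the singleton clause (w6'), w6 = 0.
From the singleton clause (w2'), w2 = 0.
Case w5 = 0:
From the singleton clause (w0'), w0 = 0.
From the singleton clause (w4'), w4 = 0.
All clauses are satisfied.

w0=0,  w1=0,  w2=0,  w3=1,  w4=0,  w5=0,  w6=0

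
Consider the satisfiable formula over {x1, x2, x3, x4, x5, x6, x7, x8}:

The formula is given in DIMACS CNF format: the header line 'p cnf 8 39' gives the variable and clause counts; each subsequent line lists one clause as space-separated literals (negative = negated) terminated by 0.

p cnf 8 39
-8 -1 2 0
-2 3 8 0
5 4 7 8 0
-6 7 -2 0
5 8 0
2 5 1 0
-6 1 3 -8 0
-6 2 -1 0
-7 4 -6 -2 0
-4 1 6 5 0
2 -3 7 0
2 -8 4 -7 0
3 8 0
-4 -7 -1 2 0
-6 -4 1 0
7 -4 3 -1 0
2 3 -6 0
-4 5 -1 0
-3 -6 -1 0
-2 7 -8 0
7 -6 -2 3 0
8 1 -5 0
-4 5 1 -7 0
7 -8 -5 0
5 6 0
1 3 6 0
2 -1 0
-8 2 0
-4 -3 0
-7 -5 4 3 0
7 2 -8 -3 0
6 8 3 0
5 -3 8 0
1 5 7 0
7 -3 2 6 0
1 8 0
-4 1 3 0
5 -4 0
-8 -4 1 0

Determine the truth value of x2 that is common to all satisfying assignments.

Suppose x2 = False.
(¬x1) alone gives x1 = False.
(x5) alone gives x5 = True.
(x8) alone gives x8 = True.
Now (¬x8) is unsatisfied and unit — conflict.
So every satisfying assignment has x2 = True.

True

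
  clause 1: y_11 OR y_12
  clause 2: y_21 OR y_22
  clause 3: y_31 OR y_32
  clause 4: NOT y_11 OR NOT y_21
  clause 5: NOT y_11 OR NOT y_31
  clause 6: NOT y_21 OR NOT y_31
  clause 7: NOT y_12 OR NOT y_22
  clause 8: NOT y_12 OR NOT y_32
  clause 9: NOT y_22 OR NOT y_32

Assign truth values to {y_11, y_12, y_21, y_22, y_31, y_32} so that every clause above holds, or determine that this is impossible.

UNSATISFIABLE

Try y_11 = true.
(NOT y_21) alone gives y_21 = false.
(y_22) alone gives y_22 = true.
(NOT y_31) alone gives y_31 = false.
(y_32) alone gives y_32 = true.
Now (NOT y_32) is unsatisfied and unit — conflict.
Undo y_11 and try y_11 = false.
(y_12) alone gives y_12 = true.
(NOT y_22) alone gives y_22 = false.
(y_21) alone gives y_21 = true.
(NOT y_31) alone gives y_31 = false.
(y_32) alone gives y_32 = true.
Now (NOT y_32) is unsatisfied and unit — conflict.
Neither y_11 = true nor y_11 = false works.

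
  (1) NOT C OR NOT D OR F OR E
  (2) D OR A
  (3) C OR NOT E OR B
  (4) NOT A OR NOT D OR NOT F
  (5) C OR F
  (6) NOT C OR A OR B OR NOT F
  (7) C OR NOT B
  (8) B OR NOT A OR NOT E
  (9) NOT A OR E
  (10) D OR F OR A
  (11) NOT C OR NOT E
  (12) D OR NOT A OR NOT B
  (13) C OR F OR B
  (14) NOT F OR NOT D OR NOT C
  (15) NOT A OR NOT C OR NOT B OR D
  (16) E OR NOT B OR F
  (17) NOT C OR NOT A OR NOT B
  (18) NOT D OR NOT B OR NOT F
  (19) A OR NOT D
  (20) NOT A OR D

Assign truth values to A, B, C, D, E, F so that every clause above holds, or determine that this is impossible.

Branch on D: set D = true.
From the singleton clause (A), A = true.
From the singleton clause (NOT F), F = false.
From the singleton clause (C), C = true.
From the singleton clause (E), E = true.
Now (NOT E) is unsatisfied and unit — conflict.
So D must be the other value — set D = false.
From the singleton clause (A), A = true.
Now (NOT A) is unsatisfied and unit — conflict.
Neither D = true nor D = false works.

UNSATISFIABLE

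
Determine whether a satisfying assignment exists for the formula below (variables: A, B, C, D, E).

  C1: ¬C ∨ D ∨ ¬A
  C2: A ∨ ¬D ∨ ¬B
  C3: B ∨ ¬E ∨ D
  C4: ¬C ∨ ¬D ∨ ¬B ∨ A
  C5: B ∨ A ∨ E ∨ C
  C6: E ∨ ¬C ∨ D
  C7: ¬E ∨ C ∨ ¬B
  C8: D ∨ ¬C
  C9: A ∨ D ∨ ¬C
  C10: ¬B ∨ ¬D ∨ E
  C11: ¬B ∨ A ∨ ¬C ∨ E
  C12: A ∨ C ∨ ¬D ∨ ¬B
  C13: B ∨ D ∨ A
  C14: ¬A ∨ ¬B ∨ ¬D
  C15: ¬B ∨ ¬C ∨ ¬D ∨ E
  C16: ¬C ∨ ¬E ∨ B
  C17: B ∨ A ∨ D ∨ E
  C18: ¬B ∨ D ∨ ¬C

Satisfiable

Try D = True.
Try A = False.
(¬B) alone gives B = False.
Try E = False.
(C) alone gives C = True.
All clauses are satisfied.
A satisfying assignment: A=False,  B=False,  C=True,  D=True,  E=False.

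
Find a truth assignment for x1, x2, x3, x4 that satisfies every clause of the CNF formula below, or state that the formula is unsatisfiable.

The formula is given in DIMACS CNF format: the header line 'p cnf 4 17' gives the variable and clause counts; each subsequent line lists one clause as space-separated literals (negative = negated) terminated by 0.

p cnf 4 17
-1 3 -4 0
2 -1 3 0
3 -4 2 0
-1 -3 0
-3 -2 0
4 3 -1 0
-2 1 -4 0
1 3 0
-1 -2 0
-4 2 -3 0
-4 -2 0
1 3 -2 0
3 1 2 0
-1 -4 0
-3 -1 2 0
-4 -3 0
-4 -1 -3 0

Case x1 = False:
From the singleton clause (x3), x3 = True.
From the singleton clause (¬x2), x2 = False.
From the singleton clause (¬x4), x4 = False.
This assignment satisfies each clause.

x1=False; x2=False; x3=True; x4=False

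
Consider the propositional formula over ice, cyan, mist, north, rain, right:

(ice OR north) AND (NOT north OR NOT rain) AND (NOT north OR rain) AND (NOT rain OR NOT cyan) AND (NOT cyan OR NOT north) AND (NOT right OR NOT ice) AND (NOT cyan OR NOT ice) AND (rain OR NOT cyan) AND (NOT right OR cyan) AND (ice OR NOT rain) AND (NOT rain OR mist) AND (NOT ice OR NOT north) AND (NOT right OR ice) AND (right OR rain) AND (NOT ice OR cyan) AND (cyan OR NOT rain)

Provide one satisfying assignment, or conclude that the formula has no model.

UNSATISFIABLE

Suppose ice = true.
Unit clause (NOT right) forces right = false.
Unit clause (NOT cyan) forces cyan = false.
That conflicts with the unit clause (cyan).
That branch fails; take ice = false instead.
Unit clause (north) forces north = true.
Unit clause (NOT rain) forces rain = false.
That conflicts with the unit clause (rain).
Neither ice = true nor ice = false works.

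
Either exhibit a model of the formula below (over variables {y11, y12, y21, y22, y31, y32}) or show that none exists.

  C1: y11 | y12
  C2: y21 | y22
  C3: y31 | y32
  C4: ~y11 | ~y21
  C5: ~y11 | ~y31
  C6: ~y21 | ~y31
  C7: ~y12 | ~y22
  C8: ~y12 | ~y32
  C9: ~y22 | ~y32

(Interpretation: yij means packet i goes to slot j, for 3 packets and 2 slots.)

Branch on y11: set y11 = 1.
From the singleton clause (~y21), y21 = 0.
From the singleton clause (y22), y22 = 1.
From the singleton clause (~y31), y31 = 0.
From the singleton clause (y32), y32 = 1.
But (~y32) is also a unit clause — contradiction.
That branch fails; take y11 = 0 instead.
From the singleton clause (y12), y12 = 1.
From the singleton clause (~y22), y22 = 0.
From the singleton clause (y21), y21 = 1.
From the singleton clause (~y31), y31 = 0.
From the singleton clause (y32), y32 = 1.
But (~y32) is also a unit clause — contradiction.
Neither y11 = 1 nor y11 = 0 works.

UNSATISFIABLE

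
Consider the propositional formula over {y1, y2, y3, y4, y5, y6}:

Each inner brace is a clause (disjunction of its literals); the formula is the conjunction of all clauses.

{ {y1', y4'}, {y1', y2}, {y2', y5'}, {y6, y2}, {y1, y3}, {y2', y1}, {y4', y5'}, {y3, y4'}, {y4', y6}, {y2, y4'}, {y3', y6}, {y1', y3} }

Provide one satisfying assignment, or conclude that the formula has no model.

y1=0; y2=0; y3=1; y4=0; y5=0; y6=1

Branch on y1: set y1 = 0.
(y3) alone gives y3 = 1.
(y2') alone gives y2 = 0.
(y6) alone gives y6 = 1.
(y4') alone gives y4 = 0.
Every clause is now satisfied; y5 is unconstrained.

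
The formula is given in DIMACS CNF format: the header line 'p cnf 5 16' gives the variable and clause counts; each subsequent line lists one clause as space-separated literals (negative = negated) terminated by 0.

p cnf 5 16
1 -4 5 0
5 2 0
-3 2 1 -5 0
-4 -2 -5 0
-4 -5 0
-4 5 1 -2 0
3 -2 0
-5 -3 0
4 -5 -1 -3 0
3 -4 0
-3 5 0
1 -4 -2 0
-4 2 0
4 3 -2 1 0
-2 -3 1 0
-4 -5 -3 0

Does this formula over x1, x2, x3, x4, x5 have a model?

Satisfiable

Suppose x5 = True.
Unit clause (¬x4) forces x4 = False.
Unit clause (¬x3) forces x3 = False.
Unit clause (¬x2) forces x2 = False.
Every clause is now satisfied; x1 is unconstrained.
A satisfying assignment: x1: True, x2: False, x3: False, x4: False, x5: True.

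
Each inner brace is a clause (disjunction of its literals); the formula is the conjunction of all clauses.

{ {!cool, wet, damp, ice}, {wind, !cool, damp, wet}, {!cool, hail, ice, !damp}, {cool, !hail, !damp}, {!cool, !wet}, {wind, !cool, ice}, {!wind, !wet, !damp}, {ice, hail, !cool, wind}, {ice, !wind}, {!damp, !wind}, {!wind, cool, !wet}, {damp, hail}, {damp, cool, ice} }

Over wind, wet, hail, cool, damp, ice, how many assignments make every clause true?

There are 2^6 = 64 truth assignments over (wind, wet, hail, cool, damp, ice).
Split on damp. With damp = true, the clauses containing damp are satisfied and !damp drops from the rest; 6 of the 2^5 = 32 assignments to the other variables satisfy what remains.
With damp = false, by the same count on the reduced clause set, 4 assignments work.
(One model: wind=F, wet=F, hail=F, cool=F, damp=T, ice=F.)
Total: 6 + 4 = 10.

10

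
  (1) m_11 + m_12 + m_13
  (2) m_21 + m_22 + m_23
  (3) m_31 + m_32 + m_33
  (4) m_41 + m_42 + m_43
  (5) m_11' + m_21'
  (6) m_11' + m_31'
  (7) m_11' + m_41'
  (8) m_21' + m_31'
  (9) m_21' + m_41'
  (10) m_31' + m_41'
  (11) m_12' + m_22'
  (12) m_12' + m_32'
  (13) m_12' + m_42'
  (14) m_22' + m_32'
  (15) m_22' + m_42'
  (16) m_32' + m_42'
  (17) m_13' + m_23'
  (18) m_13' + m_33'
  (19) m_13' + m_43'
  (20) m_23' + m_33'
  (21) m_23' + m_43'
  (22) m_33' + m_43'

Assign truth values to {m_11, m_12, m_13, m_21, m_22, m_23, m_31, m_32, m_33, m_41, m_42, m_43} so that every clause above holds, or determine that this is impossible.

UNSATISFIABLE

Suppose m_11 = 0.
Suppose m_12 = 1.
The clause (m_22') is unit, so m_22 = 0.
The clause (m_32') is unit, so m_32 = 0.
The clause (m_42') is unit, so m_42 = 0.
Suppose m_21 = 1.
The clause (m_31') is unit, so m_31 = 0.
The clause (m_33) is unit, so m_33 = 1.
The clause (m_41') is unit, so m_41 = 0.
The clause (m_43) is unit, so m_43 = 1.
Now (m_43') is unsatisfied and unit — conflict.
That branch fails; take m_21 = 0 instead.
The clause (m_23) is unit, so m_23 = 1.
The clause (m_13') is unit, so m_13 = 0.
The clause (m_33') is unit, so m_33 = 0.
The clause (m_31) is unit, so m_31 = 1.
The clause (m_41') is unit, so m_41 = 0.
The clause (m_43) is unit, so m_43 = 1.
Now (m_43') is unsatisfied and unit — conflict.
Both values of m_21 lead to a conflict.
That branch fails; take m_12 = 0 instead.
The clause (m_13) is unit, so m_13 = 1.
The clause (m_23') is unit, so m_23 = 0.
The clause (m_33') is unit, so m_33 = 0.
The clause (m_43') is unit, so m_43 = 0.
Suppose m_21 = 1.
The clause (m_31') is unit, so m_31 = 0.
The clause (m_32) is unit, so m_32 = 1.
The clause (m_41') is unit, so m_41 = 0.
The clause (m_42) is unit, so m_42 = 1.
Now (m_42') is unsatisfied and unit — conflict.
That branch fails; take m_21 = 0 instead.
The clause (m_22) is unit, so m_22 = 1.
The clause (m_32') is unit, so m_32 = 0.
The clause (m_31) is unit, so m_31 = 1.
The clause (m_41') is unit, so m_41 = 0.
The clause (m_42) is unit, so m_42 = 1.
Now (m_42') is unsatisfied and unit — conflict.
Both values of m_21 lead to a conflict.
Both values of m_12 lead to a conflict.
That branch fails; take m_11 = 1 instead.
The clause (m_21') is unit, so m_21 = 0.
The clause (m_31') is unit, so m_31 = 0.
The clause (m_41') is unit, so m_41 = 0.
Suppose m_22 = 1.
The clause (m_12') is unit, so m_12 = 0.
The clause (m_32') is unit, so m_32 = 0.
The clause (m_33) is unit, so m_33 = 1.
The clause (m_42') is unit, so m_42 = 0.
The clause (m_43) is unit, so m_43 = 1.
Now (m_43') is unsatisfied and unit — conflict.
That branch fails; take m_22 = 0 instead.
The clause (m_23) is unit, so m_23 = 1.
The clause (m_13') is unit, so m_13 = 0.
The clause (m_33') is unit, so m_33 = 0.
The clause (m_32) is unit, so m_32 = 1.
The clause (m_12') is unit, so m_12 = 0.
The clause (m_42') is unit, so m_42 = 0.
The clause (m_43) is unit, so m_43 = 1.
Now (m_43') is unsatisfied and unit — conflict.
Both values of m_22 lead to a conflict.
Both values of m_11 lead to a conflict.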